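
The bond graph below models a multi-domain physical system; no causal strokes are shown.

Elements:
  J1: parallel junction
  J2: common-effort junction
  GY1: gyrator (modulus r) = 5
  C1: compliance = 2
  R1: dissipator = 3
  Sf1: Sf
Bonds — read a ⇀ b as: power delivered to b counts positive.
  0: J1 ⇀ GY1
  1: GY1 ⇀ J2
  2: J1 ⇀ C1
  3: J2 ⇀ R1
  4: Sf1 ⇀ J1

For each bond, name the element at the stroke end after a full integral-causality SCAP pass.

β4 stroke→Sf1  (Sf1: flow source, stroke at near end)
β2 stroke→J1  (prefer integral on C1)
β0 stroke→GY1  (J1 effort already set via bond 2)
β1 stroke→GY1  (GY1 both-in/both-out from 0)
β3 stroke→J2  (closing 0-jn rule on J2)

bond 0 →GY1
bond 1 →GY1
bond 2 →J1
bond 3 →J2
bond 4 →Sf1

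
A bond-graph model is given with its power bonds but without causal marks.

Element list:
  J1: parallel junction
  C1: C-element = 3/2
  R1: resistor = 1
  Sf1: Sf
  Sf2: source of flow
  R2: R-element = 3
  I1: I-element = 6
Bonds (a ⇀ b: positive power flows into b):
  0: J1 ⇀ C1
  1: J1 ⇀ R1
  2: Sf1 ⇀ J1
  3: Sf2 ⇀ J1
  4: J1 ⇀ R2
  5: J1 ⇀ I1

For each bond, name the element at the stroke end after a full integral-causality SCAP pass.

bond 0 stroke at J1
bond 1 stroke at R1
bond 2 stroke at Sf1
bond 3 stroke at Sf2
bond 4 stroke at R2
bond 5 stroke at I1

β2 →Sf1  (Sf1 fixes flow; stroke at Sf1)
β3 →Sf2  (Sf2 fixes flow; stroke at Sf2)
β0 →J1  (C1 integral (e out))
β1 →R1  (J1 effort already set via bond 0)
β4 →R2  (0-jn J1 has e-setter on 0)
β5 →I1  (common-e at J1 fixed by 0)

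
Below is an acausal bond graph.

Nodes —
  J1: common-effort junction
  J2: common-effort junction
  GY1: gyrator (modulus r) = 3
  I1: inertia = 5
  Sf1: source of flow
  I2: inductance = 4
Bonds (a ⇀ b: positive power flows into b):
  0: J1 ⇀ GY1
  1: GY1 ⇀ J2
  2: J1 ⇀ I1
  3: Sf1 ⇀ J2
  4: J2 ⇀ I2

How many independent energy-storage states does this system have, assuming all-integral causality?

2  (I1, I2 all integral)

bond 3 |Sf1  (Sf1 fixes flow; stroke at Sf1)
bond 2 |I1  (I1: I, integral causality)
bond 0 |J1  (J1 needs exactly one e-in)
bond 1 |J2  (GY GY1: same side as bond 0)
bond 4 |I2  (common-e at J2 fixed by 1)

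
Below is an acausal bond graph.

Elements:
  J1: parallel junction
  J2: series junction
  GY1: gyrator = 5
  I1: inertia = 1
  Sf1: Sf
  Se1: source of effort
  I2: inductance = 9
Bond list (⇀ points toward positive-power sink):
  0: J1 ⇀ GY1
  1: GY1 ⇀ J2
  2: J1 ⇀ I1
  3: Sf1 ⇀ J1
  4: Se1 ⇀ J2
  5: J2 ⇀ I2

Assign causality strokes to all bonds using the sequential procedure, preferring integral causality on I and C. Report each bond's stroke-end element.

#3 stroke at Sf1  (Sf1 fixes flow; stroke at Sf1)
#4 stroke at J2  (Se1 fixes effort; stroke away)
#2 stroke at I1  (I1 outputs flow p/I1)
#0 stroke at J1  (only one effort-in slot at J1)
#1 stroke at J2  (GY1: gyrator matches bond 0)
#5 stroke at I2  (only one flow-in slot at J2)

bond 0 stroke at J1
bond 1 stroke at J2
bond 2 stroke at I1
bond 3 stroke at Sf1
bond 4 stroke at J2
bond 5 stroke at I2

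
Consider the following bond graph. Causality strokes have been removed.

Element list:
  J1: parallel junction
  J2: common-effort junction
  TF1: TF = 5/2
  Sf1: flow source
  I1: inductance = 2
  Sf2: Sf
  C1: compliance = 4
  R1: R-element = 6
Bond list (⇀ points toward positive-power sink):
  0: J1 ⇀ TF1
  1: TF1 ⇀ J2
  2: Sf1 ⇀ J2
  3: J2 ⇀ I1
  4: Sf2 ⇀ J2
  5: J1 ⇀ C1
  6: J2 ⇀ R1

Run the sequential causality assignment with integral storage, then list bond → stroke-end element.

bond 2 stroke at Sf1  (source Sf1 imposes f)
bond 4 stroke at Sf2  (Sf2: flow source, stroke at near end)
bond 3 stroke at I1  (I1 outputs flow p/I1)
bond 5 stroke at J1  (C1 outputs effort q/C1)
bond 0 stroke at TF1  (common-e at J1 fixed by 5)
bond 1 stroke at J2  (TF1: transformer flips bond 0)
bond 6 stroke at R1  (0-jn J2 has e-setter on 1)

b0 →TF1
b1 →J2
b2 →Sf1
b3 →I1
b4 →Sf2
b5 →J1
b6 →R1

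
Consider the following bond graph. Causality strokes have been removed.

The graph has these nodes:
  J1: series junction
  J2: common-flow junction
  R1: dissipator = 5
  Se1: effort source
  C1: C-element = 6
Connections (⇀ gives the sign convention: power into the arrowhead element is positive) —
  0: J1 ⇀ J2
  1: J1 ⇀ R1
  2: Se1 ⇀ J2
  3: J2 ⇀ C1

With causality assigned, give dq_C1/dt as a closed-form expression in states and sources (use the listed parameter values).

dq_C1/dt = E_Se1/5 - q_C1/30

β2 stroke at J2  (Se1 (Se) sets effort on bond)
β3 stroke at J2  (C1: C, integral causality)
β0 stroke at J1  (only one flow-in slot at J2)
β1 stroke at R1  (J1 needs exactly one f-in)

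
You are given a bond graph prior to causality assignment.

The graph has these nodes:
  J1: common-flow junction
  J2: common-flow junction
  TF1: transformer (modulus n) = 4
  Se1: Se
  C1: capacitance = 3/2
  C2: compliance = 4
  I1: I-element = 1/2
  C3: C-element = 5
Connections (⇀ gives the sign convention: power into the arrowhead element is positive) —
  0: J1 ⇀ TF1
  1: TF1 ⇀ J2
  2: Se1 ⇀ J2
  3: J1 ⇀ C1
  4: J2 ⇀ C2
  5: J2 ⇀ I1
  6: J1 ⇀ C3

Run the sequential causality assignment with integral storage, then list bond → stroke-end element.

β0 |TF1
β1 |J2
β2 |J2
β3 |J1
β4 |J2
β5 |I1
β6 |J1

bond 2 |J2  (Se1 (Se) sets effort on bond)
bond 3 |J1  (prefer integral on C1)
bond 4 |J2  (C2 integral (e out))
bond 5 |I1  (I1 outputs flow p/I1)
bond 1 |J2  (J2: bond 5 brought flow, rest push out)
bond 0 |TF1  (TF1 one-in-one-out from 1)
bond 6 |J1  (common-f at J1 fixed by 0)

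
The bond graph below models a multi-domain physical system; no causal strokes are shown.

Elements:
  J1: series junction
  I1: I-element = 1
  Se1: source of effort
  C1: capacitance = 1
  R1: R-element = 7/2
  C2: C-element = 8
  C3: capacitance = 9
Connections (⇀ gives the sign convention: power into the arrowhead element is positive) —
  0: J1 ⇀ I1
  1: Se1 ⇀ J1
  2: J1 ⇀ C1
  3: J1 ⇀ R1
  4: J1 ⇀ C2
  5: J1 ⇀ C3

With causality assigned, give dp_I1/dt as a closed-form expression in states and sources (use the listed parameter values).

bond 1 →J1  (Se1 (Se) sets effort on bond)
bond 0 →I1  (prefer integral on I1)
bond 2 →J1  (J1 flow already set via bond 0)
bond 3 →J1  (common-f at J1 fixed by 0)
bond 4 →J1  (J1: bond 0 brought flow, rest push out)
bond 5 →J1  (J1 flow already set via bond 0)

dp_I1/dt = E_Se1 - 7*p_I1/2 - q_C1 - q_C2/8 - q_C3/9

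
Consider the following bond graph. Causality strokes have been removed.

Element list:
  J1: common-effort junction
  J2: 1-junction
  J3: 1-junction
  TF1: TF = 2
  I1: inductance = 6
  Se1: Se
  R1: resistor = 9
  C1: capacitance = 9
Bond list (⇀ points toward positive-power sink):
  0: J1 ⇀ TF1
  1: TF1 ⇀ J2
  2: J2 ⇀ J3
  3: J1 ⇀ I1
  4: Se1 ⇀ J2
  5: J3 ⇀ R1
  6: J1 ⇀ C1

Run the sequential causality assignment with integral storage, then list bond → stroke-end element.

β0 stroke at TF1
β1 stroke at J2
β2 stroke at J3
β3 stroke at I1
β4 stroke at J2
β5 stroke at R1
β6 stroke at J1

β4 →J2  (Se1 (Se) sets effort on bond)
β3 →I1  (I1 outputs flow p/I1)
β6 →J1  (C1 outputs effort q/C1)
β0 →TF1  (J1 effort already set via bond 6)
β1 →J2  (TF1 one-in-one-out from 0)
β2 →J3  (only one flow-in slot at J2)
β5 →R1  (J3: last free bond brings flow in)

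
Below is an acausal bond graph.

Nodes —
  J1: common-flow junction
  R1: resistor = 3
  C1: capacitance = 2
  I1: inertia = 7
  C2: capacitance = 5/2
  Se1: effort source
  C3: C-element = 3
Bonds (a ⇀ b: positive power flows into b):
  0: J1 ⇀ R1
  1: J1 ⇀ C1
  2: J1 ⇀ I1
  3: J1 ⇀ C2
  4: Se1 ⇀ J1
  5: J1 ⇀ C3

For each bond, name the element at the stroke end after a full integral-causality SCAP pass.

b4 |J1  (Se1: effort source, stroke at far end)
b1 |J1  (C1: C, integral causality)
b2 |I1  (prefer integral on I1)
b0 |J1  (1-jn J1 has f-setter on 2)
b3 |J1  (J1: bond 2 brought flow, rest push out)
b5 |J1  (common-f at J1 fixed by 2)

#0 stroke→J1
#1 stroke→J1
#2 stroke→I1
#3 stroke→J1
#4 stroke→J1
#5 stroke→J1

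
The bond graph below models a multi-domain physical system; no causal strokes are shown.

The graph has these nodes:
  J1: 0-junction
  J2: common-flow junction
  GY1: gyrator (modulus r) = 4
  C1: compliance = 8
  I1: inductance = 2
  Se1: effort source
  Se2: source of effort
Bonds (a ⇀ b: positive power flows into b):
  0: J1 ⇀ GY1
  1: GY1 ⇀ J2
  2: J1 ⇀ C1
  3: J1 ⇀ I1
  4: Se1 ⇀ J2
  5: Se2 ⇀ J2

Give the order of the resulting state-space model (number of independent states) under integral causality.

2  (C1, I1 all integral)

β4 →J2  (source Se1 imposes e)
β5 →J2  (Se2 (Se) sets effort on bond)
β1 →GY1  (closing 1-jn rule on J2)
β0 →GY1  (GY1: gyrator matches bond 1)
β2 →J1  (C1 outputs effort q/C1)
β3 →I1  (common-e at J1 fixed by 2)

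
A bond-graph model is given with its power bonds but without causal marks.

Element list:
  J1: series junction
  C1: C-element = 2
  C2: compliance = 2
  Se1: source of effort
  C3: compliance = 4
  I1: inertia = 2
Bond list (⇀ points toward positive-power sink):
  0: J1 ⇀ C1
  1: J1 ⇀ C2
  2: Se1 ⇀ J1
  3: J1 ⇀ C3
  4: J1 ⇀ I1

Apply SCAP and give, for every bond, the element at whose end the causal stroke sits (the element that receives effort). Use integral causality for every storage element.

b0 stroke→J1
b1 stroke→J1
b2 stroke→J1
b3 stroke→J1
b4 stroke→I1

b2 stroke→J1  (Se1 (Se) sets effort on bond)
b0 stroke→J1  (C1 outputs effort q/C1)
b1 stroke→J1  (C2: C, integral causality)
b3 stroke→J1  (C3 integral (e out))
b4 stroke→I1  (only one flow-in slot at J1)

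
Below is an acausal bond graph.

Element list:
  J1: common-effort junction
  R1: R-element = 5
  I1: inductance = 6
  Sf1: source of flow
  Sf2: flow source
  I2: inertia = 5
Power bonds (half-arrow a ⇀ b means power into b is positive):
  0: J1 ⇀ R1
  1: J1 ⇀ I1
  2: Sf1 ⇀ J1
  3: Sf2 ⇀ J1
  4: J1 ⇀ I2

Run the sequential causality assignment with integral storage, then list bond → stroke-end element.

#2 →Sf1  (source Sf1 imposes f)
#3 →Sf2  (Sf2 (Sf) sets flow on bond)
#1 →I1  (prefer integral on I1)
#4 →I2  (I2 outputs flow p/I2)
#0 →J1  (J1: last free bond brings effort in)

bond 0 stroke→J1
bond 1 stroke→I1
bond 2 stroke→Sf1
bond 3 stroke→Sf2
bond 4 stroke→I2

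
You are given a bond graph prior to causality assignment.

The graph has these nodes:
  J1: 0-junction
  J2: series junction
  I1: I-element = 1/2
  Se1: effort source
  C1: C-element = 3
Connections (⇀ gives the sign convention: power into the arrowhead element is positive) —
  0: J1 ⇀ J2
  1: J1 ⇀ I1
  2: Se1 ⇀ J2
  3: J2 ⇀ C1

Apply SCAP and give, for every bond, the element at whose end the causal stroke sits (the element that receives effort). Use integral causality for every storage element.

#0 →J1
#1 →I1
#2 →J2
#3 →J2

#2 →J2  (Se1 (Se) sets effort on bond)
#1 →I1  (I1 outputs flow p/I1)
#0 →J1  (J1 needs exactly one e-in)
#3 →J2  (1-jn J2 has f-setter on 0)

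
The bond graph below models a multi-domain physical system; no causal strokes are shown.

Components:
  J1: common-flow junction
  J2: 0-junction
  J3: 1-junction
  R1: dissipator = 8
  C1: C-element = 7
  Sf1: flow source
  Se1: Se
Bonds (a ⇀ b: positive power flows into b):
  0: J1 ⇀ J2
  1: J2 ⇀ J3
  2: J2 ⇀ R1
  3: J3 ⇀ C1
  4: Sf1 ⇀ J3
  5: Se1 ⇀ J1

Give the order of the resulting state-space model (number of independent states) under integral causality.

bond 4 stroke→Sf1  (Sf1: flow source, stroke at near end)
bond 5 stroke→J1  (source Se1 imposes e)
bond 0 stroke→J2  (J1 needs exactly one f-in)
bond 1 stroke→J3  (common-e at J2 fixed by 0)
bond 2 stroke→R1  (J2: bond 0 brought effort, rest push out)
bond 3 stroke→J3  (common-f at J3 fixed by 4)

1  (C1 all integral)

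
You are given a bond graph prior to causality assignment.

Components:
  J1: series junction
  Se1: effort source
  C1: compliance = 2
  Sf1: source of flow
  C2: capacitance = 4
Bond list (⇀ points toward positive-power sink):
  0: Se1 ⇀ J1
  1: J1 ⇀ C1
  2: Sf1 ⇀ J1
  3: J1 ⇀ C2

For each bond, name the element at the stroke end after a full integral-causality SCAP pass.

β0 |J1
β1 |J1
β2 |Sf1
β3 |J1

bond 0 stroke at J1  (Se1: effort source, stroke at far end)
bond 2 stroke at Sf1  (source Sf1 imposes f)
bond 1 stroke at J1  (common-f at J1 fixed by 2)
bond 3 stroke at J1  (1-jn J1 has f-setter on 2)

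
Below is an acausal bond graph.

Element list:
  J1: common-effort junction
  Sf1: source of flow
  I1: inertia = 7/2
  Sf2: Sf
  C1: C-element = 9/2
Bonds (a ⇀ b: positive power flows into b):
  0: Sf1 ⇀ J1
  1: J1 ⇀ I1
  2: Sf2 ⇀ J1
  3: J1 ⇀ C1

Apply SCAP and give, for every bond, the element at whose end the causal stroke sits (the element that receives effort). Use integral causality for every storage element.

#0 |Sf1  (Sf1 (Sf) sets flow on bond)
#2 |Sf2  (source Sf2 imposes f)
#1 |I1  (I1 outputs flow p/I1)
#3 |J1  (J1: last free bond brings effort in)

bond 0 stroke→Sf1
bond 1 stroke→I1
bond 2 stroke→Sf2
bond 3 stroke→J1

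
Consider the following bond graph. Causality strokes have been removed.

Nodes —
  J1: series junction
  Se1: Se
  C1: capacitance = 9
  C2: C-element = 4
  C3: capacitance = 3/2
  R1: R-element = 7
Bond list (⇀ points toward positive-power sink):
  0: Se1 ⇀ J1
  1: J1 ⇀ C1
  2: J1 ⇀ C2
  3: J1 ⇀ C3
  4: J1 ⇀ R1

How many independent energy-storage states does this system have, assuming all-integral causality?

#0 |J1  (Se1: effort source, stroke at far end)
#1 |J1  (C1 integral (e out))
#2 |J1  (C2 outputs effort q/C2)
#3 |J1  (C3 integral (e out))
#4 |R1  (J1: last free bond brings flow in)

3  (C1, C2, C3 all integral)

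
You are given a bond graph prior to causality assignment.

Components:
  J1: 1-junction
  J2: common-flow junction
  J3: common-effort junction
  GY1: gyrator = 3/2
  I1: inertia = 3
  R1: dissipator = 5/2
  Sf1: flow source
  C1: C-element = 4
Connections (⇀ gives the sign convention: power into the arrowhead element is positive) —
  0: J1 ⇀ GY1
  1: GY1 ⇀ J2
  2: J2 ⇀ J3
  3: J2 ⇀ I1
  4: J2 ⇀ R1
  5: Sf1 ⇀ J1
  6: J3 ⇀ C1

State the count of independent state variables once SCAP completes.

2  (C1, I1 all integral)

#5 stroke→Sf1  (Sf1 fixes flow; stroke at Sf1)
#0 stroke→J1  (common-f at J1 fixed by 5)
#1 stroke→J2  (GY1 both-in/both-out from 0)
#3 stroke→I1  (prefer integral on I1)
#2 stroke→J2  (1-jn J2 has f-setter on 3)
#4 stroke→J2  (J2: bond 3 brought flow, rest push out)
#6 stroke→J3  (J3 needs exactly one e-in)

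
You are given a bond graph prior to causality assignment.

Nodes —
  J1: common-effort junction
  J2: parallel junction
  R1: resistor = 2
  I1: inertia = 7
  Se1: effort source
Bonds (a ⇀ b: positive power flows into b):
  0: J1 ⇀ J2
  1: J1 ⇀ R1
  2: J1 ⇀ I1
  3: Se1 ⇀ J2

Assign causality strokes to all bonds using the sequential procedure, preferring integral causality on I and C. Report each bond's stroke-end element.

#0 stroke at J1
#1 stroke at R1
#2 stroke at I1
#3 stroke at J2

#3 →J2  (Se1: effort source, stroke at far end)
#0 →J1  (J2 effort already set via bond 3)
#1 →R1  (J1 effort already set via bond 0)
#2 →I1  (J1 effort already set via bond 0)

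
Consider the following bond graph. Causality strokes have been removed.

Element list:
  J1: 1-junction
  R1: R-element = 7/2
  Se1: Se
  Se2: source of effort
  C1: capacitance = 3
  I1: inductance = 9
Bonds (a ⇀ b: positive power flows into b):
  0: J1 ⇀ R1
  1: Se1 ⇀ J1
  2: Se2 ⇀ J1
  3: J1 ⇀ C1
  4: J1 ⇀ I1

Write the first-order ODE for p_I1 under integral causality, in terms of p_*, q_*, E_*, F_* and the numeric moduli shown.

bond 1 →J1  (Se1 (Se) sets effort on bond)
bond 2 →J1  (Se2 fixes effort; stroke away)
bond 3 →J1  (C1: C, integral causality)
bond 4 →I1  (I1 outputs flow p/I1)
bond 0 →J1  (J1: bond 4 brought flow, rest push out)

dp_I1/dt = E_Se1 + E_Se2 - 7*p_I1/18 - q_C1/3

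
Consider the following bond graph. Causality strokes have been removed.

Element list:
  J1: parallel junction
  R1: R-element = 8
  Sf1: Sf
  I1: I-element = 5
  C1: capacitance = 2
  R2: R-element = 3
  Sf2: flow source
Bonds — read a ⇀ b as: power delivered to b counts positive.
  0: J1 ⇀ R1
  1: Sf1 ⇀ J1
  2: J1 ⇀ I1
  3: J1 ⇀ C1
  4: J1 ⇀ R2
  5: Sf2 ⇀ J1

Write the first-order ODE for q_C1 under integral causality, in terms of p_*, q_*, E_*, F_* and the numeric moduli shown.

dq_C1/dt = F_Sf1 + F_Sf2 - p_I1/5 - 11*q_C1/48

bond 1 |Sf1  (Sf1 fixes flow; stroke at Sf1)
bond 5 |Sf2  (Sf2 (Sf) sets flow on bond)
bond 2 |I1  (I1 integral (f out))
bond 3 |J1  (C1: C, integral causality)
bond 0 |R1  (common-e at J1 fixed by 3)
bond 4 |R2  (0-jn J1 has e-setter on 3)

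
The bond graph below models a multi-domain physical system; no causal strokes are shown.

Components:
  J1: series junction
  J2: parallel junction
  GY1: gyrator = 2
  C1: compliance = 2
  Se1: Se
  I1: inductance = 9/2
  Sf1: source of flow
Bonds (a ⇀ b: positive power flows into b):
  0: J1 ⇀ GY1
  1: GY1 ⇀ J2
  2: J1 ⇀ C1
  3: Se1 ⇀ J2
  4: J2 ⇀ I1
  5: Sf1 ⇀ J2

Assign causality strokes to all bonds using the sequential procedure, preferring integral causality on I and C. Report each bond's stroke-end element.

#3 |J2  (Se1: effort source, stroke at far end)
#5 |Sf1  (Sf1: flow source, stroke at near end)
#1 |GY1  (J2: bond 3 brought effort, rest push out)
#4 |I1  (J2 effort already set via bond 3)
#0 |GY1  (GY1 both-in/both-out from 1)
#2 |J1  (1-jn J1 has f-setter on 0)

bond 0 |GY1
bond 1 |GY1
bond 2 |J1
bond 3 |J2
bond 4 |I1
bond 5 |Sf1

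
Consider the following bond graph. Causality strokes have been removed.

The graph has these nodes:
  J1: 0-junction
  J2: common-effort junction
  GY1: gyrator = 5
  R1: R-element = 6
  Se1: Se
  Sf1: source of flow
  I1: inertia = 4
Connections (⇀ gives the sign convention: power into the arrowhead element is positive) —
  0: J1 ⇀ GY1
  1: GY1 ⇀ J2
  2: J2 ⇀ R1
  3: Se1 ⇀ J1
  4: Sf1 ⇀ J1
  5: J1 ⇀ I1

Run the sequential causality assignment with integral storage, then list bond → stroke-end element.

bond 3 |J1  (Se1 fixes effort; stroke away)
bond 4 |Sf1  (source Sf1 imposes f)
bond 0 |GY1  (0-jn J1 has e-setter on 3)
bond 5 |I1  (0-jn J1 has e-setter on 3)
bond 1 |GY1  (through GY1, causality inverts; strokes same side of GY1)
bond 2 |J2  (J2: last free bond brings effort in)

b0 stroke at GY1
b1 stroke at GY1
b2 stroke at J2
b3 stroke at J1
b4 stroke at Sf1
b5 stroke at I1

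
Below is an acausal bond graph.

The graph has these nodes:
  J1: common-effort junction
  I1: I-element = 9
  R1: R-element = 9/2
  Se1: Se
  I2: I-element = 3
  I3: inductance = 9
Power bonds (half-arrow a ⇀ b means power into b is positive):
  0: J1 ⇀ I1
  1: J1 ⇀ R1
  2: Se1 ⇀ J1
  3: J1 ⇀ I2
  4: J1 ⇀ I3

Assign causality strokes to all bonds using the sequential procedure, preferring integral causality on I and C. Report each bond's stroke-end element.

β2 stroke at J1  (Se1 fixes effort; stroke away)
β0 stroke at I1  (common-e at J1 fixed by 2)
β1 stroke at R1  (common-e at J1 fixed by 2)
β3 stroke at I2  (common-e at J1 fixed by 2)
β4 stroke at I3  (J1 effort already set via bond 2)

β0 |I1
β1 |R1
β2 |J1
β3 |I2
β4 |I3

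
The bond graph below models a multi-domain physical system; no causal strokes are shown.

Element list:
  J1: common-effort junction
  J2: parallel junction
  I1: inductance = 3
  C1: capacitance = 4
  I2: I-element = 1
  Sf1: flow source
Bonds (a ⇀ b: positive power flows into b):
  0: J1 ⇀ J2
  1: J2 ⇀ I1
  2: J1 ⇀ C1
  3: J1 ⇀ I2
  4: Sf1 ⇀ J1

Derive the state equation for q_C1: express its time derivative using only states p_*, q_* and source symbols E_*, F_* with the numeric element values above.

bond 4 stroke at Sf1  (Sf1 fixes flow; stroke at Sf1)
bond 1 stroke at I1  (prefer integral on I1)
bond 0 stroke at J2  (only one effort-in slot at J2)
bond 2 stroke at J1  (prefer integral on C1)
bond 3 stroke at I2  (0-jn J1 has e-setter on 2)

dq_C1/dt = F_Sf1 - p_I1/3 - p_I2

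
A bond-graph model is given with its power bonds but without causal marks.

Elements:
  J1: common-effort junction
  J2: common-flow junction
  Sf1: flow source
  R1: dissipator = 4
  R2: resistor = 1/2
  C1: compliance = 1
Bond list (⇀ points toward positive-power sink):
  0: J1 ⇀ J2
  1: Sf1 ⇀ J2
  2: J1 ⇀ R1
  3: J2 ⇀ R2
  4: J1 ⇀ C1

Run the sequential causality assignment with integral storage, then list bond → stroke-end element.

b0 →J2
b1 →Sf1
b2 →R1
b3 →J2
b4 →J1

b1 →Sf1  (Sf1 fixes flow; stroke at Sf1)
b0 →J2  (1-jn J2 has f-setter on 1)
b3 →J2  (J2 flow already set via bond 1)
b4 →J1  (C1 outputs effort q/C1)
b2 →R1  (0-jn J1 has e-setter on 4)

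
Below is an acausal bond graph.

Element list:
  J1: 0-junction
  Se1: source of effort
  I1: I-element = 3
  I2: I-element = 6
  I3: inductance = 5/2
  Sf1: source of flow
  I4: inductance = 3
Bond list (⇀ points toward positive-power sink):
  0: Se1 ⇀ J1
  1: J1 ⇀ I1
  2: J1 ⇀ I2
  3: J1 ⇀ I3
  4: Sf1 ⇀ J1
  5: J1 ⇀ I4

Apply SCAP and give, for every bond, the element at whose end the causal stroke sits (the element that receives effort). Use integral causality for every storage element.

#0 stroke→J1
#1 stroke→I1
#2 stroke→I2
#3 stroke→I3
#4 stroke→Sf1
#5 stroke→I4

b0 stroke at J1  (Se1 fixes effort; stroke away)
b4 stroke at Sf1  (Sf1 (Sf) sets flow on bond)
b1 stroke at I1  (0-jn J1 has e-setter on 0)
b2 stroke at I2  (J1 effort already set via bond 0)
b3 stroke at I3  (common-e at J1 fixed by 0)
b5 stroke at I4  (J1 effort already set via bond 0)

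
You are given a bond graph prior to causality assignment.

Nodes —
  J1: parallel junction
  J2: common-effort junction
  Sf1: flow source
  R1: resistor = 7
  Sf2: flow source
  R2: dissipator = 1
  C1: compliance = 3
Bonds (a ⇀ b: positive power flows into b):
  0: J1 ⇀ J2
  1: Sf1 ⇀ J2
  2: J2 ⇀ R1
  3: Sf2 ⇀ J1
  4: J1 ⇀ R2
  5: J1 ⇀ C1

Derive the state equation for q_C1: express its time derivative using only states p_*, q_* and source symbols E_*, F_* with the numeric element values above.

bond 1 stroke at Sf1  (source Sf1 imposes f)
bond 3 stroke at Sf2  (Sf2 fixes flow; stroke at Sf2)
bond 5 stroke at J1  (prefer integral on C1)
bond 0 stroke at J2  (J1: bond 5 brought effort, rest push out)
bond 4 stroke at R2  (J1 effort already set via bond 5)
bond 2 stroke at R1  (J2 effort already set via bond 0)

dq_C1/dt = F_Sf1 + F_Sf2 - 8*q_C1/21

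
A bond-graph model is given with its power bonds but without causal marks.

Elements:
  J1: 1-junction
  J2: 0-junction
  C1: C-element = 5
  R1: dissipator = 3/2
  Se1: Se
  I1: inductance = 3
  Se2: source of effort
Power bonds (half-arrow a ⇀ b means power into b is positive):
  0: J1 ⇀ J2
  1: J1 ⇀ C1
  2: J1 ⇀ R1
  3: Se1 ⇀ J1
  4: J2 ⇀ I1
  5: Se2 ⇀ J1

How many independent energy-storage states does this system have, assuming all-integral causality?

2  (C1, I1 all integral)

bond 3 →J1  (Se1: effort source, stroke at far end)
bond 5 →J1  (Se2 fixes effort; stroke away)
bond 1 →J1  (C1 integral (e out))
bond 4 →I1  (I1 outputs flow p/I1)
bond 0 →J2  (closing 0-jn rule on J2)
bond 2 →J1  (common-f at J1 fixed by 0)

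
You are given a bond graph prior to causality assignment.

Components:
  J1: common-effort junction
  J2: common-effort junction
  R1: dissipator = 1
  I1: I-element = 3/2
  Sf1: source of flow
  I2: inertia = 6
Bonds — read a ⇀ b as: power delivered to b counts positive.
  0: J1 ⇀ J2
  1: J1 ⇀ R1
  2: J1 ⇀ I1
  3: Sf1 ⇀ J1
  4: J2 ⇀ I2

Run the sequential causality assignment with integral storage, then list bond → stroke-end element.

#3 →Sf1  (Sf1: flow source, stroke at near end)
#2 →I1  (I1 integral (f out))
#4 →I2  (I2: I, integral causality)
#0 →J2  (only one effort-in slot at J2)
#1 →J1  (J1 needs exactly one e-in)

β0 →J2
β1 →J1
β2 →I1
β3 →Sf1
β4 →I2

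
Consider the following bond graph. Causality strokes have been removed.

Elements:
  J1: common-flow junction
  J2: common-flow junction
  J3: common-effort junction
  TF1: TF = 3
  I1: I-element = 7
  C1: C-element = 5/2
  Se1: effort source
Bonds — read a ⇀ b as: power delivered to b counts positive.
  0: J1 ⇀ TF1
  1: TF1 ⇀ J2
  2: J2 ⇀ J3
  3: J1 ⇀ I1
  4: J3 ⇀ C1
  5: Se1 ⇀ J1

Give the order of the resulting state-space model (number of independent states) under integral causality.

bond 5 →J1  (Se1 (Se) sets effort on bond)
bond 3 →I1  (I1 integral (f out))
bond 0 →J1  (J1 flow already set via bond 3)
bond 1 →TF1  (TF1: transformer flips bond 0)
bond 2 →J2  (J2 flow already set via bond 1)
bond 4 →J3  (only one effort-in slot at J3)

2  (C1, I1 all integral)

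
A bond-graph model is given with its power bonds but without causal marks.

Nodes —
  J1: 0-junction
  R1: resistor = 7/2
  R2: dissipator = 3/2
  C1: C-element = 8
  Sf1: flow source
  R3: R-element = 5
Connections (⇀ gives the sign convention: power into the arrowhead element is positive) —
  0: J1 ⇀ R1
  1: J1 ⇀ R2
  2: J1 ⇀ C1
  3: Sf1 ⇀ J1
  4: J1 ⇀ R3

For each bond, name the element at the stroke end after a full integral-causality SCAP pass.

b0 |R1
b1 |R2
b2 |J1
b3 |Sf1
b4 |R3

#3 stroke→Sf1  (source Sf1 imposes f)
#2 stroke→J1  (prefer integral on C1)
#0 stroke→R1  (J1: bond 2 brought effort, rest push out)
#1 stroke→R2  (J1 effort already set via bond 2)
#4 stroke→R3  (J1 effort already set via bond 2)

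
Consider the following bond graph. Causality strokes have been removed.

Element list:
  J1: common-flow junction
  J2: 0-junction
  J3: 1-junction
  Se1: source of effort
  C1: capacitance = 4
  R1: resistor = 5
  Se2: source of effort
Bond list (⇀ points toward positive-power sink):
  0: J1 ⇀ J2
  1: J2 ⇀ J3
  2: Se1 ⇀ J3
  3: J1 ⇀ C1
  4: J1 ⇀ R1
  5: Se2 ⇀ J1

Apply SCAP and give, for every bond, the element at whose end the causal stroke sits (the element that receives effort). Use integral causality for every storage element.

β2 →J3  (Se1 fixes effort; stroke away)
β5 →J1  (Se2 fixes effort; stroke away)
β1 →J2  (J3 needs exactly one f-in)
β0 →J1  (common-e at J2 fixed by 1)
β3 →J1  (C1: C, integral causality)
β4 →R1  (J1 needs exactly one f-in)

bond 0 |J1
bond 1 |J2
bond 2 |J3
bond 3 |J1
bond 4 |R1
bond 5 |J1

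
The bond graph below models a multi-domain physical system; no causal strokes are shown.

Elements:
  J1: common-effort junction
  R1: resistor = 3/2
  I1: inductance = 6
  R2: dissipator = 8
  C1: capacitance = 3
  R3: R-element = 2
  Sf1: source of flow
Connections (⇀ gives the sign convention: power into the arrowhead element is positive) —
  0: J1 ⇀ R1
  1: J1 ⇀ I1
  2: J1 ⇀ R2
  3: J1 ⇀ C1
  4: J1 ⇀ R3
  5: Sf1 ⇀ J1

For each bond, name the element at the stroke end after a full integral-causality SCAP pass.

b0 stroke at R1
b1 stroke at I1
b2 stroke at R2
b3 stroke at J1
b4 stroke at R3
b5 stroke at Sf1

b5 →Sf1  (Sf1: flow source, stroke at near end)
b1 →I1  (I1 integral (f out))
b3 →J1  (C1 integral (e out))
b0 →R1  (0-jn J1 has e-setter on 3)
b2 →R2  (J1 effort already set via bond 3)
b4 →R3  (0-jn J1 has e-setter on 3)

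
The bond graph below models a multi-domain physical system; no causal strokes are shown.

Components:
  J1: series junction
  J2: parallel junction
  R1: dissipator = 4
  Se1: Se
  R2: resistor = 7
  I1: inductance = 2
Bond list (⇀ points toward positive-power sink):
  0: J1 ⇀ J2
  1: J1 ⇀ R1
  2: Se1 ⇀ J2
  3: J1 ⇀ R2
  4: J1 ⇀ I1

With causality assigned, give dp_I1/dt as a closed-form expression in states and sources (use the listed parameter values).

b2 →J2  (Se1 (Se) sets effort on bond)
b0 →J1  (J2: bond 2 brought effort, rest push out)
b4 →I1  (I1: I, integral causality)
b1 →J1  (common-f at J1 fixed by 4)
b3 →J1  (common-f at J1 fixed by 4)

dp_I1/dt = -E_Se1 - 11*p_I1/2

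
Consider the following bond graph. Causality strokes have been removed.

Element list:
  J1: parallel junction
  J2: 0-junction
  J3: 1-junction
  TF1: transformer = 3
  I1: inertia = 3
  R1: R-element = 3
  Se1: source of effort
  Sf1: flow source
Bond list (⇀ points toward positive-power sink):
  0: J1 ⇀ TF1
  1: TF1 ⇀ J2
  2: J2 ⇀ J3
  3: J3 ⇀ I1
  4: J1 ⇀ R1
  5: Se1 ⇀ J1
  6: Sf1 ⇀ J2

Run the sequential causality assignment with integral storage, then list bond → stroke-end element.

bond 5 stroke→J1  (Se1 fixes effort; stroke away)
bond 6 stroke→Sf1  (Sf1 (Sf) sets flow on bond)
bond 0 stroke→TF1  (J1: bond 5 brought effort, rest push out)
bond 4 stroke→R1  (common-e at J1 fixed by 5)
bond 1 stroke→J2  (TF TF1: opposite of bond 0)
bond 2 stroke→J3  (0-jn J2 has e-setter on 1)
bond 3 stroke→I1  (closing 1-jn rule on J3)

b0 stroke→TF1
b1 stroke→J2
b2 stroke→J3
b3 stroke→I1
b4 stroke→R1
b5 stroke→J1
b6 stroke→Sf1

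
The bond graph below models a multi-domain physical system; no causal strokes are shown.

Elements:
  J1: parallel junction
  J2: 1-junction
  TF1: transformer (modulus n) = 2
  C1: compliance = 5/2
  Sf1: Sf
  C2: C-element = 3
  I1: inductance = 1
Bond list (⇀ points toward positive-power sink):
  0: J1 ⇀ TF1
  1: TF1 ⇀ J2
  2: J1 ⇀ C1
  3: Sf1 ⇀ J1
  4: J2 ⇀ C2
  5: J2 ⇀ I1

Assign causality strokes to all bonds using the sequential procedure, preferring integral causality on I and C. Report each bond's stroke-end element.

#3 →Sf1  (Sf1: flow source, stroke at near end)
#2 →J1  (C1 integral (e out))
#0 →TF1  (common-e at J1 fixed by 2)
#1 →J2  (TF1: transformer flips bond 0)
#4 →J2  (prefer integral on C2)
#5 →I1  (J2 needs exactly one f-in)

bond 0 stroke at TF1
bond 1 stroke at J2
bond 2 stroke at J1
bond 3 stroke at Sf1
bond 4 stroke at J2
bond 5 stroke at I1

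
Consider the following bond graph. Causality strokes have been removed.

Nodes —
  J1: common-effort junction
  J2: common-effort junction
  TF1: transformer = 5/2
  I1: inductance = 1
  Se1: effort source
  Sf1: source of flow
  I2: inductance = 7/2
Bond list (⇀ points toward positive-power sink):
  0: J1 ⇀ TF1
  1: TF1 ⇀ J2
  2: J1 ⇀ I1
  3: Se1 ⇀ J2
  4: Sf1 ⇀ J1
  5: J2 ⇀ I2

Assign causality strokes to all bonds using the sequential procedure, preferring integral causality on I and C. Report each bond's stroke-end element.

β3 →J2  (Se1 (Se) sets effort on bond)
β4 →Sf1  (Sf1 fixes flow; stroke at Sf1)
β1 →TF1  (J2: bond 3 brought effort, rest push out)
β5 →I2  (0-jn J2 has e-setter on 3)
β0 →J1  (through TF1, causality passes straight; one stroke at TF1)
β2 →I1  (J1 effort already set via bond 0)

b0 stroke at J1
b1 stroke at TF1
b2 stroke at I1
b3 stroke at J2
b4 stroke at Sf1
b5 stroke at I2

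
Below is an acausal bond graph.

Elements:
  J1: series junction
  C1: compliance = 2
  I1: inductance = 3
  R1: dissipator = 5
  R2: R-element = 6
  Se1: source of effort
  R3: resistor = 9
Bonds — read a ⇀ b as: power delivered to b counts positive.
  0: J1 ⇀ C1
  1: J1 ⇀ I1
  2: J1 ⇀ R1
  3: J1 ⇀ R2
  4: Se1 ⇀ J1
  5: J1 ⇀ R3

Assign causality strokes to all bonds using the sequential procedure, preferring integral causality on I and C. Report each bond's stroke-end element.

b4 stroke at J1  (source Se1 imposes e)
b0 stroke at J1  (prefer integral on C1)
b1 stroke at I1  (prefer integral on I1)
b2 stroke at J1  (J1 flow already set via bond 1)
b3 stroke at J1  (J1: bond 1 brought flow, rest push out)
b5 stroke at J1  (common-f at J1 fixed by 1)

bond 0 stroke→J1
bond 1 stroke→I1
bond 2 stroke→J1
bond 3 stroke→J1
bond 4 stroke→J1
bond 5 stroke→J1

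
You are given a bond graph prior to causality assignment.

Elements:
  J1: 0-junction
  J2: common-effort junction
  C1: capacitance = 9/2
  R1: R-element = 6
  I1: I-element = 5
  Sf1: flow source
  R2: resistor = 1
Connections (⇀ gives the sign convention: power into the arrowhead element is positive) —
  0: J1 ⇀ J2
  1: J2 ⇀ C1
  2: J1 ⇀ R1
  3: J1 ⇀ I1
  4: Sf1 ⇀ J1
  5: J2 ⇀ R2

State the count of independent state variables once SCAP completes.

2  (C1, I1 all integral)

bond 4 stroke at Sf1  (Sf1 fixes flow; stroke at Sf1)
bond 1 stroke at J2  (C1 integral (e out))
bond 0 stroke at J1  (common-e at J2 fixed by 1)
bond 5 stroke at R2  (J2: bond 1 brought effort, rest push out)
bond 2 stroke at R1  (J1 effort already set via bond 0)
bond 3 stroke at I1  (0-jn J1 has e-setter on 0)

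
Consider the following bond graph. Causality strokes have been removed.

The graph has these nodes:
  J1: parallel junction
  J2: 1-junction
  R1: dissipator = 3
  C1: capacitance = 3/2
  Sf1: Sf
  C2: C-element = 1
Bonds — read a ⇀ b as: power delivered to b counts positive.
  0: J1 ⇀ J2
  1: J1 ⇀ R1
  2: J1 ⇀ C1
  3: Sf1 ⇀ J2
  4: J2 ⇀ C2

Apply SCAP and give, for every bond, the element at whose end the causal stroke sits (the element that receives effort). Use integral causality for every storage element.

b0 stroke→J2
b1 stroke→R1
b2 stroke→J1
b3 stroke→Sf1
b4 stroke→J2

b3 stroke at Sf1  (Sf1 (Sf) sets flow on bond)
b0 stroke at J2  (J2 flow already set via bond 3)
b4 stroke at J2  (J2 flow already set via bond 3)
b2 stroke at J1  (prefer integral on C1)
b1 stroke at R1  (common-e at J1 fixed by 2)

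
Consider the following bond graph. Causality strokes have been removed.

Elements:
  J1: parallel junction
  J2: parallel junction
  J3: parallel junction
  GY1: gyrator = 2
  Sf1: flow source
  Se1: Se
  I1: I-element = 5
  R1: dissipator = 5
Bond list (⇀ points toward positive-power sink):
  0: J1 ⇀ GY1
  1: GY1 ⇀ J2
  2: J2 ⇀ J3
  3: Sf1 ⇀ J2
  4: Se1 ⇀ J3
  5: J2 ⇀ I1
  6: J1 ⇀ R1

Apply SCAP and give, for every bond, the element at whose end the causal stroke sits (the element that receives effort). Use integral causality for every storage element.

bond 3 stroke at Sf1  (source Sf1 imposes f)
bond 4 stroke at J3  (Se1 (Se) sets effort on bond)
bond 2 stroke at J2  (J3: bond 4 brought effort, rest push out)
bond 1 stroke at GY1  (0-jn J2 has e-setter on 2)
bond 5 stroke at I1  (J2: bond 2 brought effort, rest push out)
bond 0 stroke at GY1  (GY GY1: same side as bond 1)
bond 6 stroke at J1  (closing 0-jn rule on J1)

#0 |GY1
#1 |GY1
#2 |J2
#3 |Sf1
#4 |J3
#5 |I1
#6 |J1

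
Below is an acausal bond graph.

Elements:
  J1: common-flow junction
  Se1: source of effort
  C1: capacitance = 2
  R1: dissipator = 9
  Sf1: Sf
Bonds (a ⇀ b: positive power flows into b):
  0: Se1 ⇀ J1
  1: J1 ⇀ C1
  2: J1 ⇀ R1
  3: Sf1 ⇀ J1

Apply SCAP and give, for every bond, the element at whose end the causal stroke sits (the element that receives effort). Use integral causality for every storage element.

β0 stroke at J1
β1 stroke at J1
β2 stroke at J1
β3 stroke at Sf1

#0 →J1  (Se1 fixes effort; stroke away)
#3 →Sf1  (Sf1 fixes flow; stroke at Sf1)
#1 →J1  (J1: bond 3 brought flow, rest push out)
#2 →J1  (J1: bond 3 brought flow, rest push out)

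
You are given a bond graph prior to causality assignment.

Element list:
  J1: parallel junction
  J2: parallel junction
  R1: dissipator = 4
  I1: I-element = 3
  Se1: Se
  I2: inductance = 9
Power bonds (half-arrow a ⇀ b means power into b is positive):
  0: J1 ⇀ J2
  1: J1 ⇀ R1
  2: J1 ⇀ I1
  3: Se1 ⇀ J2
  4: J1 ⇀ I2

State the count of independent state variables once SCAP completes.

β3 stroke at J2  (Se1 (Se) sets effort on bond)
β0 stroke at J1  (J2: bond 3 brought effort, rest push out)
β1 stroke at R1  (0-jn J1 has e-setter on 0)
β2 stroke at I1  (0-jn J1 has e-setter on 0)
β4 stroke at I2  (0-jn J1 has e-setter on 0)

2  (I1, I2 all integral)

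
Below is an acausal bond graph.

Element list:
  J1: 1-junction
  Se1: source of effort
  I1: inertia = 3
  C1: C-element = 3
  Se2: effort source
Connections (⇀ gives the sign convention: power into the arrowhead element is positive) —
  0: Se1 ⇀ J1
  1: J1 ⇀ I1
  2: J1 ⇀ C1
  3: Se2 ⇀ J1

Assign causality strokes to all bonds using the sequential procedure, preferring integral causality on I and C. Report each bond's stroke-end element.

b0 →J1
b1 →I1
b2 →J1
b3 →J1

#0 stroke→J1  (Se1: effort source, stroke at far end)
#3 stroke→J1  (Se2 (Se) sets effort on bond)
#1 stroke→I1  (I1 outputs flow p/I1)
#2 stroke→J1  (1-jn J1 has f-setter on 1)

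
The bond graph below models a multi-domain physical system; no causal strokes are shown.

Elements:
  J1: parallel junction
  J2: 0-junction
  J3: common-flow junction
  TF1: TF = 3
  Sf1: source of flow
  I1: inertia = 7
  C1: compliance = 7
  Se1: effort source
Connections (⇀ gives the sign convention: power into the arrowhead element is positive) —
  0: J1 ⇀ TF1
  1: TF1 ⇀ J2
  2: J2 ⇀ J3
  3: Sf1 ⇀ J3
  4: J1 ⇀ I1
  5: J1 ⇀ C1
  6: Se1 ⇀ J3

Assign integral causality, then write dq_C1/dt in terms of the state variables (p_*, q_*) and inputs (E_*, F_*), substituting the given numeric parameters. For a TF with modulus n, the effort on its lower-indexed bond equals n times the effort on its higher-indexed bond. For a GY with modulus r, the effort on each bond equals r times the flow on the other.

dq_C1/dt = -F_Sf1/3 - p_I1/7

bond 3 stroke→Sf1  (Sf1 (Sf) sets flow on bond)
bond 6 stroke→J3  (Se1 (Se) sets effort on bond)
bond 2 stroke→J3  (common-f at J3 fixed by 3)
bond 1 stroke→J2  (only one effort-in slot at J2)
bond 0 stroke→TF1  (TF1: transformer flips bond 1)
bond 4 stroke→I1  (prefer integral on I1)
bond 5 stroke→J1  (closing 0-jn rule on J1)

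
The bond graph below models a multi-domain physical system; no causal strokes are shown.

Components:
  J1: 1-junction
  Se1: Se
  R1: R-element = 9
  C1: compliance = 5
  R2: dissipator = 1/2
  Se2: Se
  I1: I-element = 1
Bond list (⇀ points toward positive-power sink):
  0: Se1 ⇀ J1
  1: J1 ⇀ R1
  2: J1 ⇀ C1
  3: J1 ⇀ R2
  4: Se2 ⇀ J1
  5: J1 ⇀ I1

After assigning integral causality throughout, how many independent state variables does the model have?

2  (C1, I1 all integral)

β0 stroke→J1  (Se1: effort source, stroke at far end)
β4 stroke→J1  (Se2 fixes effort; stroke away)
β2 stroke→J1  (prefer integral on C1)
β5 stroke→I1  (I1 outputs flow p/I1)
β1 stroke→J1  (J1: bond 5 brought flow, rest push out)
β3 stroke→J1  (common-f at J1 fixed by 5)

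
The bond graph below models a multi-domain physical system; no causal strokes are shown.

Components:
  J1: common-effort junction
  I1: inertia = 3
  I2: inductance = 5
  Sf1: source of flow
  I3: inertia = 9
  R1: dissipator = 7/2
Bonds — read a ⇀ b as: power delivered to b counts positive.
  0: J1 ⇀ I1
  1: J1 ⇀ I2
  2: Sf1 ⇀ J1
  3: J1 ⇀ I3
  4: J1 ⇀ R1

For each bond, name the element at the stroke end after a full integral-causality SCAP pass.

b2 →Sf1  (Sf1: flow source, stroke at near end)
b0 →I1  (I1: I, integral causality)
b1 →I2  (prefer integral on I2)
b3 →I3  (I3: I, integral causality)
b4 →J1  (J1: last free bond brings effort in)

b0 stroke at I1
b1 stroke at I2
b2 stroke at Sf1
b3 stroke at I3
b4 stroke at J1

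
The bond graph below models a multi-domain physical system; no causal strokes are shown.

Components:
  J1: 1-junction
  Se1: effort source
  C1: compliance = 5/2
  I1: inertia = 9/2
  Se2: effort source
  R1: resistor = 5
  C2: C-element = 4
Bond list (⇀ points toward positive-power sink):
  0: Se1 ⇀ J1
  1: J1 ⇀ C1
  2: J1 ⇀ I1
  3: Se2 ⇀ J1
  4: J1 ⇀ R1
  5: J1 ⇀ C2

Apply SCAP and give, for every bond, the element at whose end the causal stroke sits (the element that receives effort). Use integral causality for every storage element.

bond 0 |J1  (Se1: effort source, stroke at far end)
bond 3 |J1  (Se2 (Se) sets effort on bond)
bond 1 |J1  (C1 integral (e out))
bond 2 |I1  (I1 outputs flow p/I1)
bond 4 |J1  (J1 flow already set via bond 2)
bond 5 |J1  (1-jn J1 has f-setter on 2)

#0 stroke at J1
#1 stroke at J1
#2 stroke at I1
#3 stroke at J1
#4 stroke at J1
#5 stroke at J1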